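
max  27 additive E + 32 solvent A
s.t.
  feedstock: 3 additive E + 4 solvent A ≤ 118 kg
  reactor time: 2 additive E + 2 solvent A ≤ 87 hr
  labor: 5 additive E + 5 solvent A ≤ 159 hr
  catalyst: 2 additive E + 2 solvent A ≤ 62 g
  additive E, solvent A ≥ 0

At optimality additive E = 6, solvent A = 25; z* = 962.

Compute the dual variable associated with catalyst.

6

Binding: feedstock and catalyst. Non-binding: reactor time (25 unused), labor (4 unused).
Since reactor time, labor are not tight, their duals are 0.
Dual feasibility on the basic columns requires 3·y_feedstock + 2·y_catalyst = 27, 4·y_feedstock + 2·y_catalyst = 32.
→ y_feedstock = 5 and y_catalyst = 6.
Shadow price of catalyst = 6.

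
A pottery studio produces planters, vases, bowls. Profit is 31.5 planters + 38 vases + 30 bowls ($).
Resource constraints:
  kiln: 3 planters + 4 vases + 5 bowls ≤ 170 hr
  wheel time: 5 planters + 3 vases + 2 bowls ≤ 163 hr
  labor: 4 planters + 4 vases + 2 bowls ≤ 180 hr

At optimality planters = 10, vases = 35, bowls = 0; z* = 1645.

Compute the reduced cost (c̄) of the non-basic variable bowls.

-8.5

At the optimum: kiln uses 170 of 170 (binding); wheel time uses 155 of 163 (slack = 8); labor uses 180 of 180 (binding).
Since wheel time is not tight, its dual is 0.
The binding rows give the dual system: 3·y_kiln + 4·y_labor = 31.5 and 4·y_kiln + 4·y_labor = 38.
This yields shadow prices y_kiln = 6.5, y_labor = 3.
Reduced cost of bowls: c₃ − yᵀa₃ = 30 − (6.5·5 + 3·2) = 30 − 38.5 = -8.5.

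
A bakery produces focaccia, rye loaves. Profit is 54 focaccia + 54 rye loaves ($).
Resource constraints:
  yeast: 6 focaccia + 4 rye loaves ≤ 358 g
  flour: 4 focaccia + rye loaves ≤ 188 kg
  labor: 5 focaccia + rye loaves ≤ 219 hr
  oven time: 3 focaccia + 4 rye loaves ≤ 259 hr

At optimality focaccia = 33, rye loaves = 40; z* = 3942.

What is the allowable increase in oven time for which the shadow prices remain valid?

99

Binding constraints: yeast, oven time. The basis is B = [[6,4],[3,4]] with det 12.
Per unit increase in oven time, x* moves by d = (-0.3333, 0.5).
The basis stays optimal until focaccia reaches 0; allowable increase = 99 hr.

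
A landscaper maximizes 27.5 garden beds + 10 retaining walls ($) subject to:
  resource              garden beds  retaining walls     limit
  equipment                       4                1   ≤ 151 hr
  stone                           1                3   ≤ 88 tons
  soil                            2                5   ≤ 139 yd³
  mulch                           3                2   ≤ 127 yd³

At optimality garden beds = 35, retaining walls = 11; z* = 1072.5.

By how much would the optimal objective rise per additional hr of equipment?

5

At the optimum: equipment uses 151 of 151 (binding); stone uses 68 of 88 (slack = 20); soil uses 125 of 139 (slack = 14); mulch uses 127 of 127 (binding).
By complementary slackness, y = 0 for the non-binding constraints.
The binding rows give the dual system: 4·y_equipment + 3·y_mulch = 27.5 and 1·y_equipment + 2·y_mulch = 10.
Solving: y_equipment = 5, y_mulch = 2.5.
Shadow price of equipment = 5.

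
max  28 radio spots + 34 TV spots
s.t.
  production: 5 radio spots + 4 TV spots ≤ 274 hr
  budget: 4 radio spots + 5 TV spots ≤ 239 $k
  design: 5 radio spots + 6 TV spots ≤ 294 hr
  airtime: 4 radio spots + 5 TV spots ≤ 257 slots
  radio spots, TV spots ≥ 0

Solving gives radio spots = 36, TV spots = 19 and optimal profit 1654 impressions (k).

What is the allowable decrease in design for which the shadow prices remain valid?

Binding constraints: budget, design. The basis is B = [[4,5],[5,6]] with det -1.
Per unit decrease in design, x* moves by d = (-5, 4).
The basis stays optimal until radio spots reaches 0; allowable decrease = 7.2 hr.

7.2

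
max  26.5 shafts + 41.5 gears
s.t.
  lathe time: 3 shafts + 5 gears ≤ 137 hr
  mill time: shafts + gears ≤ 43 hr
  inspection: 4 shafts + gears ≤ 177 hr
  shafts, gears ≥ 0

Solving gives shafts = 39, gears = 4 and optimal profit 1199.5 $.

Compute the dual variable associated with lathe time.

7.5

Binding: lathe time and mill time. Non-binding: inspection (17 unused).
By complementary slackness, y = 0 for the non-binding constraint.
Dual feasibility on the basic columns requires 3·y_lathe time + 1·y_mill time = 26.5, 5·y_lathe time + 1·y_mill time = 41.5.
→ y_lathe time = 7.5 and y_mill time = 4.
Shadow price of lathe time = 7.5.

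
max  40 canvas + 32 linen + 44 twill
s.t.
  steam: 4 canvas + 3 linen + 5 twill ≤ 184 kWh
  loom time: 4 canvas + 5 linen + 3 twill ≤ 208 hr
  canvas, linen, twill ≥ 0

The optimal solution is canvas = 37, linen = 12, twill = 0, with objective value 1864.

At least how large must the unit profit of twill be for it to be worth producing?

Both steam and loom time are binding at x*.
From A_Bᵀ y = c: 4·y_steam + 4·y_loom time = 40; 3·y_steam + 5·y_loom time = 32.
This yields shadow prices y_steam = 9, y_loom time = 1.
twill enters the basis when its profit ≥ yᵀa₃ = 9·5 + 1·3 = 48.

48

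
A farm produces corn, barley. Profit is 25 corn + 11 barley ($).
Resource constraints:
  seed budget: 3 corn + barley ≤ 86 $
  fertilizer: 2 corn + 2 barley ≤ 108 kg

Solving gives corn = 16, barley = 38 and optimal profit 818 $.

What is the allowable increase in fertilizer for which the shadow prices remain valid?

Binding constraints: seed budget, fertilizer. The basis is B = [[3,1],[2,2]] with det 4.
Per unit increase in fertilizer, x* moves by d = (-0.25, 0.75).
The basis stays optimal until corn reaches 0; allowable increase = 64 kg.

64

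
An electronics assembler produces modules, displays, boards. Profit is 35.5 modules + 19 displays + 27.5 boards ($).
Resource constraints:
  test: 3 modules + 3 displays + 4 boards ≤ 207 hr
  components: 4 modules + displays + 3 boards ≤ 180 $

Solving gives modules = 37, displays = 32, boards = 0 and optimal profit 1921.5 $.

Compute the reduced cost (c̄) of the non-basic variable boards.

-7

Both test and components are binding at x*.
The binding rows give the dual system: 3·y_test + 4·y_components = 35.5 and 3·y_test + 1·y_components = 19.
Solving: y_test = 4.5, y_components = 5.5.
Reduced cost of boards: c₃ − yᵀa₃ = 27.5 − (4.5·4 + 5.5·3) = 27.5 − 34.5 = -7.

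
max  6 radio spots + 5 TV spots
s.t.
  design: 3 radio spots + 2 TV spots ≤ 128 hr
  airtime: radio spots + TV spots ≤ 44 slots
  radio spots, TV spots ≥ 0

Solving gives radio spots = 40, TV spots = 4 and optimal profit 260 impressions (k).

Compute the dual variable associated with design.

Both design and airtime are binding at x*.
Dual feasibility on the basic columns requires 3·y_design + 1·y_airtime = 6, 2·y_design + 1·y_airtime = 5.
→ y_design = 1 and y_airtime = 3.
Shadow price of design = 1.

1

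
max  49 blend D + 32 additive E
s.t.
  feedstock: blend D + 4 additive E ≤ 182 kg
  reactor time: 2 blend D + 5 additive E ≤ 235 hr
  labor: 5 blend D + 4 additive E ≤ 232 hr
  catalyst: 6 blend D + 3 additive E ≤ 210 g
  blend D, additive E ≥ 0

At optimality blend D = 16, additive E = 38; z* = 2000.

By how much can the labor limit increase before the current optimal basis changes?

4.875

Binding constraints: labor, catalyst. The basis is B = [[5,4],[6,3]] with det -9.
Per unit increase in labor, x* moves by d = (-0.3333, 0.6667).
The basis stays optimal until reactor time becomes binding; allowable increase = 4.875 hr.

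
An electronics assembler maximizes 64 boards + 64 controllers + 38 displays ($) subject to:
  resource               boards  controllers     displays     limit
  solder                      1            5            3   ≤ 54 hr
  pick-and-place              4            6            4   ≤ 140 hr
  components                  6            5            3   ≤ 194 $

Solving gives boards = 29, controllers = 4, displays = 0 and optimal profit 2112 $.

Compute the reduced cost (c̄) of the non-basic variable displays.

-2

Check each constraint at x*: solder 49/54 (slack 5); pick-and-place 140/140 (tight); components 194/194 (tight).
By complementary slackness, y = 0 for the non-binding constraint.
The binding rows give the dual system: 4·y_pick-and-place + 6·y_components = 64 and 6·y_pick-and-place + 5·y_components = 64.
This yields shadow prices y_pick-and-place = 4, y_components = 8.
Reduced cost of displays: c₃ − yᵀa₃ = 38 − (4·4 + 8·3) = 38 − 40 = -2.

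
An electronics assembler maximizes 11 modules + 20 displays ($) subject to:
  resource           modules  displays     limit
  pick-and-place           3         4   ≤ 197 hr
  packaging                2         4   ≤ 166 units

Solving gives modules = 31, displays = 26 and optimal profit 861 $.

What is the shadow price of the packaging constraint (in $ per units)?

4

Check each constraint at x*: pick-and-place 197/197 (tight); packaging 166/166 (tight).
Dual feasibility on the basic columns requires 3·y_pick-and-place + 2·y_packaging = 11, 4·y_pick-and-place + 4·y_packaging = 20.
→ y_pick-and-place = 1 and y_packaging = 4.
Shadow price of packaging = 4.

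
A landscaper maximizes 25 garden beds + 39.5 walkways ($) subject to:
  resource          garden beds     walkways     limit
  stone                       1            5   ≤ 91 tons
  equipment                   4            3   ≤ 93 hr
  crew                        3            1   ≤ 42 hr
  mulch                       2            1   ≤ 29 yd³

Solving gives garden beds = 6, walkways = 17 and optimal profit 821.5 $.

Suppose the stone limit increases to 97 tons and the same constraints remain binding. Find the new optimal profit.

857.5

At the optimum: stone uses 91 of 91 (binding); equipment uses 75 of 93 (slack = 18); crew uses 35 of 42 (slack = 7); mulch uses 29 of 29 (binding).
Slack constraints have shadow price 0 (complementary slackness).
Dual feasibility on the basic columns requires 1·y_stone + 2·y_mulch = 25, 5·y_stone + 1·y_mulch = 39.5.
Solving: y_stone = 6, y_mulch = 9.5.
Δz = y_stone·Δb = 6 × (6) = 36, so new z* = 821.5 + 36 = 857.5.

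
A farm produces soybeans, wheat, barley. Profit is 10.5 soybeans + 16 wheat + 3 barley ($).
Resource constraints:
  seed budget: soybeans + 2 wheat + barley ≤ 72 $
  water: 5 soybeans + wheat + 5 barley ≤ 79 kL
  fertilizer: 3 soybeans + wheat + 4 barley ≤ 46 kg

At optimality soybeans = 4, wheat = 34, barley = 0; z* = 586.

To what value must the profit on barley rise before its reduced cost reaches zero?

At the optimum: seed budget uses 72 of 72 (binding); water uses 54 of 79 (slack = 25); fertilizer uses 46 of 46 (binding).
Slack constraints have shadow price 0 (complementary slackness).
Dual feasibility on the basic columns requires 1·y_seed budget + 3·y_fertilizer = 10.5, 2·y_seed budget + 1·y_fertilizer = 16.
This yields shadow prices y_seed budget = 7.5, y_fertilizer = 1.
barley enters the basis when its profit ≥ yᵀa₃ = 7.5·1 + 1·4 = 11.5.

11.5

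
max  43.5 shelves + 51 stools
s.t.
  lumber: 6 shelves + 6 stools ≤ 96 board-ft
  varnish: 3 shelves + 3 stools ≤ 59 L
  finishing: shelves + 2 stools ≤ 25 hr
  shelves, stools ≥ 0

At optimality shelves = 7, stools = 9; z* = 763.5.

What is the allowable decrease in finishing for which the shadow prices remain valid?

Binding constraints: lumber, finishing. The basis is B = [[6,6],[1,2]] with det 6.
Per unit decrease in finishing, x* moves by d = (1, -1).
The basis stays optimal until stools reaches 0; allowable decrease = 9 hr.

9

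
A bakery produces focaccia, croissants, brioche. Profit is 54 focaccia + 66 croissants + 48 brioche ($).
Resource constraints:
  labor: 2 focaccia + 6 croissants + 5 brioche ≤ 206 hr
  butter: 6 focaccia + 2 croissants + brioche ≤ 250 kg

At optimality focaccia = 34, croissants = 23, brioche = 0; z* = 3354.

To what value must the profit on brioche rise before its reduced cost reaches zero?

Both labor and butter are binding at x*.
Dual feasibility on the basic columns requires 2·y_labor + 6·y_butter = 54, 6·y_labor + 2·y_butter = 66.
→ y_labor = 9 and y_butter = 6.
brioche enters the basis when its profit ≥ yᵀa₃ = 9·5 + 6·1 = 51.

51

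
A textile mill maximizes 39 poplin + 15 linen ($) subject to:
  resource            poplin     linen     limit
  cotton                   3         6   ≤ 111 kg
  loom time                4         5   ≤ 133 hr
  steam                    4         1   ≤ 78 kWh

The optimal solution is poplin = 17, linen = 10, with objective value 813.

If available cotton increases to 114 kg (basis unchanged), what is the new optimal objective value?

816

Check each constraint at x*: cotton 111/111 (tight); loom time 118/133 (slack 15); steam 78/78 (tight).
Since loom time is not tight, its dual is 0.
Dual feasibility on the basic columns requires 3·y_cotton + 4·y_steam = 39, 6·y_cotton + 1·y_steam = 15.
This yields shadow prices y_cotton = 1, y_steam = 9.
Δz = y_cotton·Δb = 1 × (3) = 3, so new z* = 813 + 3 = 816.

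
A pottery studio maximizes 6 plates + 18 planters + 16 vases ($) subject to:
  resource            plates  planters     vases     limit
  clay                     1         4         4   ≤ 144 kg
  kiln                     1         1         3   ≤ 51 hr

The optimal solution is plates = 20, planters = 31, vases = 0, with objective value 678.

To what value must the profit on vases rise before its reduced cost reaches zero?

22

Check each constraint at x*: clay 144/144 (tight); kiln 51/51 (tight).
The binding rows give the dual system: 1·y_clay + 1·y_kiln = 6 and 4·y_clay + 1·y_kiln = 18.
Solving: y_clay = 4, y_kiln = 2.
vases enters the basis when its profit ≥ yᵀa₃ = 4·4 + 2·3 = 22.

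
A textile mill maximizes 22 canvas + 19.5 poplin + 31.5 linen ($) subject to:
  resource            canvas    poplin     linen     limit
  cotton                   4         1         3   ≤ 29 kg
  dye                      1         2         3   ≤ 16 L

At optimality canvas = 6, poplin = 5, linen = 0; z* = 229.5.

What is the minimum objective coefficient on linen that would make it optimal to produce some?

34.5

Check each constraint at x*: cotton 29/29 (tight); dye 16/16 (tight).
The binding rows give the dual system: 4·y_cotton + 1·y_dye = 22 and 1·y_cotton + 2·y_dye = 19.5.
→ y_cotton = 3.5 and y_dye = 8.
linen enters the basis when its profit ≥ yᵀa₃ = 3.5·3 + 8·3 = 34.5.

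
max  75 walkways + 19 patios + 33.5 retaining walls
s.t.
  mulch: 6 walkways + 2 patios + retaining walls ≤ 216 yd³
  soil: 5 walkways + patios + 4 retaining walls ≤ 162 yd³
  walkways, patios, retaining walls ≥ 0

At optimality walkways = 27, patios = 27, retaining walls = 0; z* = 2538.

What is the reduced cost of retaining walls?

At the optimum: mulch uses 216 of 216 (binding); soil uses 162 of 162 (binding).
Dual feasibility on the basic columns requires 6·y_mulch + 5·y_soil = 75, 2·y_mulch + 1·y_soil = 19.
This yields shadow prices y_mulch = 5, y_soil = 9.
Reduced cost of retaining walls: c₃ − yᵀa₃ = 33.5 − (5·1 + 9·4) = 33.5 − 41 = -7.5.

-7.5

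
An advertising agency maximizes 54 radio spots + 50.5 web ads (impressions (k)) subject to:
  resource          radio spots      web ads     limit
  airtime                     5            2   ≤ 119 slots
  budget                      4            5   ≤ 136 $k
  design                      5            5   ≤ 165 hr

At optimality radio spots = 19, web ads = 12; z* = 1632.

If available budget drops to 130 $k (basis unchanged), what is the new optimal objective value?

Binding: airtime and budget. Non-binding: design (10 unused).
By complementary slackness, y = 0 for the non-binding constraint.
The binding rows give the dual system: 5·y_airtime + 4·y_budget = 54 and 2·y_airtime + 5·y_budget = 50.5.
Solving: y_airtime = 4, y_budget = 8.5.
Δz = y_budget·Δb = 8.5 × (-6) = -51, so new z* = 1632 − 51 = 1581.

1581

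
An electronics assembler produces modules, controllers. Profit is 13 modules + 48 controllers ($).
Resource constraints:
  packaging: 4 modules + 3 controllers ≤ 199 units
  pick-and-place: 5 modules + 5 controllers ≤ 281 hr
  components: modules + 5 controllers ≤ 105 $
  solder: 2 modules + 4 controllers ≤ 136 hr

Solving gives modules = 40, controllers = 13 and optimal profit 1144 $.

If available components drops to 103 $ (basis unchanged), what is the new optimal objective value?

At the optimum: packaging uses 199 of 199 (binding); pick-and-place uses 265 of 281 (slack = 16); components uses 105 of 105 (binding); solder uses 132 of 136 (slack = 4).
By complementary slackness, y = 0 for the non-binding constraints.
From A_Bᵀ y = c: 4·y_packaging + 1·y_components = 13; 3·y_packaging + 5·y_components = 48.
Solving: y_packaging = 1, y_components = 9.
Δz = y_components·Δb = 9 × (-2) = -18, so new z* = 1144 − 18 = 1126.

1126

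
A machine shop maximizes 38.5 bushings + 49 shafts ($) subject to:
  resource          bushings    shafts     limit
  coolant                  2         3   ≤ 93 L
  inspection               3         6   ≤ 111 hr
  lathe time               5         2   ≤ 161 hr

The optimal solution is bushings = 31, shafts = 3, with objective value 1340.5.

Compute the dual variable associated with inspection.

7

Check each constraint at x*: coolant 71/93 (slack 22); inspection 111/111 (tight); lathe time 161/161 (tight).
Slack constraints have shadow price 0 (complementary slackness).
Dual feasibility on the basic columns requires 3·y_inspection + 5·y_lathe time = 38.5, 6·y_inspection + 2·y_lathe time = 49.
Solving: y_inspection = 7, y_lathe time = 3.5.
Shadow price of inspection = 7.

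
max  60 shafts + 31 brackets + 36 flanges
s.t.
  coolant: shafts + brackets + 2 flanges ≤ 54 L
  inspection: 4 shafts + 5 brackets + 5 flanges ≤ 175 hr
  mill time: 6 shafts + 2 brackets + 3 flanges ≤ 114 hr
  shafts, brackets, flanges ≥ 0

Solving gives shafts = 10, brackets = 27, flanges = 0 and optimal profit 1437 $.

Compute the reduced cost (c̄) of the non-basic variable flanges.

-3

Binding: inspection and mill time. Non-binding: coolant (17 unused).
By complementary slackness, y = 0 for the non-binding constraint.
From A_Bᵀ y = c: 4·y_inspection + 6·y_mill time = 60; 5·y_inspection + 2·y_mill time = 31.
Solving: y_inspection = 3, y_mill time = 8.
Reduced cost of flanges: c₃ − yᵀa₃ = 36 − (3·5 + 8·3) = 36 − 39 = -3.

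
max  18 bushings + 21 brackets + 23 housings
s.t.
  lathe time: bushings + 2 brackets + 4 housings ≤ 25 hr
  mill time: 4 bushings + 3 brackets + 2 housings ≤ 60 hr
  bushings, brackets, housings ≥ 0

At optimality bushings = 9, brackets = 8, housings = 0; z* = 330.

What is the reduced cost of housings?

-7

Both lathe time and mill time are binding at x*.
From A_Bᵀ y = c: 1·y_lathe time + 4·y_mill time = 18; 2·y_lathe time + 3·y_mill time = 21.
This yields shadow prices y_lathe time = 6, y_mill time = 3.
Reduced cost of housings: c₃ − yᵀa₃ = 23 − (6·4 + 3·2) = 23 − 30 = -7.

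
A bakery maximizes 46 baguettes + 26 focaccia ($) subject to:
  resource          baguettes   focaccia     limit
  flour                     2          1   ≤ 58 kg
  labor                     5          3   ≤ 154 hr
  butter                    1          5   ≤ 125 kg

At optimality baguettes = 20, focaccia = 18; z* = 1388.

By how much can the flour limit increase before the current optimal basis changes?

3.6

Binding constraints: flour, labor. The basis is B = [[2,1],[5,3]] with det 1.
Per unit increase in flour, x* moves by d = (3, -5).
The basis stays optimal until focaccia reaches 0; allowable increase = 3.6 kg.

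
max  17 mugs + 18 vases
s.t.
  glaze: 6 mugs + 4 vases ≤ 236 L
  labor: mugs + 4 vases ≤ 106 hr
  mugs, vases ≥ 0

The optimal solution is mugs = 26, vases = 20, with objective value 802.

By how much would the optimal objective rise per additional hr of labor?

Both glaze and labor are binding at x*.
The binding rows give the dual system: 6·y_glaze + 1·y_labor = 17 and 4·y_glaze + 4·y_labor = 18.
This yields shadow prices y_glaze = 2.5, y_labor = 2.
Shadow price of labor = 2.

2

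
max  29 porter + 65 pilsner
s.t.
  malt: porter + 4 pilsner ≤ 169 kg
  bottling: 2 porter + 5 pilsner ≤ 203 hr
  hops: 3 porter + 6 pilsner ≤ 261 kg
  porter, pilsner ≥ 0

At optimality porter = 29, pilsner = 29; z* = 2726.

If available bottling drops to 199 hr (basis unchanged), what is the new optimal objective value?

2698

Binding: bottling and hops. Non-binding: malt (24 unused).
Since malt is not tight, its dual is 0.
Dual feasibility on the basic columns requires 2·y_bottling + 3·y_hops = 29, 5·y_bottling + 6·y_hops = 65.
This yields shadow prices y_bottling = 7, y_hops = 5.
Δz = y_bottling·Δb = 7 × (-4) = -28, so new z* = 2726 − 28 = 2698.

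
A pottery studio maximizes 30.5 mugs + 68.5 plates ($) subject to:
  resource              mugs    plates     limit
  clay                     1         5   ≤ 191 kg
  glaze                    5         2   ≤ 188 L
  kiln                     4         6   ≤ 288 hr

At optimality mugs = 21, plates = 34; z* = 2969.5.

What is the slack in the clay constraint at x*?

0

clay used = 1·21 + 5·34 = 191; slack = 191 − 191 = 0.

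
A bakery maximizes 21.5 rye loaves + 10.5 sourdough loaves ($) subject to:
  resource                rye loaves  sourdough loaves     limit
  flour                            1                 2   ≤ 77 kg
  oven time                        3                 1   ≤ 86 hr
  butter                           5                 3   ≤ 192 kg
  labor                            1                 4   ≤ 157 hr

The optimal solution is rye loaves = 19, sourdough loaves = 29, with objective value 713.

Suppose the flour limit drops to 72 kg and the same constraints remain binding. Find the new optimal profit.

Binding: flour and oven time. Non-binding: butter (10 unused), labor (22 unused).
Slack constraints have shadow price 0 (complementary slackness).
The binding rows give the dual system: 1·y_flour + 3·y_oven time = 21.5 and 2·y_flour + 1·y_oven time = 10.5.
→ y_flour = 2 and y_oven time = 6.5.
Δz = y_flour·Δb = 2 × (-5) = -10, so new z* = 713 − 10 = 703.

703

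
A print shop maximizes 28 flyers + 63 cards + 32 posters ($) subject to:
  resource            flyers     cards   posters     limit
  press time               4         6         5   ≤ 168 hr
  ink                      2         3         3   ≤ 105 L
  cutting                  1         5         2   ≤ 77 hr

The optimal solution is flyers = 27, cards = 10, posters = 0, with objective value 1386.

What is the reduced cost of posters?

Check each constraint at x*: press time 168/168 (tight); ink 84/105 (slack 21); cutting 77/77 (tight).
Slack constraints have shadow price 0 (complementary slackness).
Dual feasibility on the basic columns requires 4·y_press time + 1·y_cutting = 28, 6·y_press time + 5·y_cutting = 63.
→ y_press time = 5.5 and y_cutting = 6.
Reduced cost of posters: c₃ − yᵀa₃ = 32 − (5.5·5 + 6·2) = 32 − 39.5 = -7.5.

-7.5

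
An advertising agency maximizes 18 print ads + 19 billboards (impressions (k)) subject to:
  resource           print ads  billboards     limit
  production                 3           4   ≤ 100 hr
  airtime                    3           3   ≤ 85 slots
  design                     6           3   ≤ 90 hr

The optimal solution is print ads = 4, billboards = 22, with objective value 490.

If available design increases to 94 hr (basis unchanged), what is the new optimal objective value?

494

At the optimum: production uses 100 of 100 (binding); airtime uses 78 of 85 (slack = 7); design uses 90 of 90 (binding).
By complementary slackness, y = 0 for the non-binding constraint.
Dual feasibility on the basic columns requires 3·y_production + 6·y_design = 18, 4·y_production + 3·y_design = 19.
This yields shadow prices y_production = 4, y_design = 1.
Δz = y_design·Δb = 1 × (4) = 4, so new z* = 490 + 4 = 494.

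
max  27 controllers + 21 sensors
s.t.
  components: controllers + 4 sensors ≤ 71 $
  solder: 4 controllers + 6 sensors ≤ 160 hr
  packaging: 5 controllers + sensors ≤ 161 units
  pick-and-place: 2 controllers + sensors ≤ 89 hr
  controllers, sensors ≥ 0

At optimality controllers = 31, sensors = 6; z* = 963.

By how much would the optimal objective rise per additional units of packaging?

3

Binding: solder and packaging. Non-binding: components (16 unused), pick-and-place (21 unused).
Slack constraints have shadow price 0 (complementary slackness).
The binding rows give the dual system: 4·y_solder + 5·y_packaging = 27 and 6·y_solder + 1·y_packaging = 21.
Solving: y_solder = 3, y_packaging = 3.
Shadow price of packaging = 3.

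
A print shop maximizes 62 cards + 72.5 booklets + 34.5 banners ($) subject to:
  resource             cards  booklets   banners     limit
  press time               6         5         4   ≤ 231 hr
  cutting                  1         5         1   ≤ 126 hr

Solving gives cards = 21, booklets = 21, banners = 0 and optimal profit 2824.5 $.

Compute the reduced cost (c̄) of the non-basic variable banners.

-8.5

At the optimum: press time uses 231 of 231 (binding); cutting uses 126 of 126 (binding).
Dual feasibility on the basic columns requires 6·y_press time + 1·y_cutting = 62, 5·y_press time + 5·y_cutting = 72.5.
→ y_press time = 9.5 and y_cutting = 5.
Reduced cost of banners: c₃ − yᵀa₃ = 34.5 − (9.5·4 + 5·1) = 34.5 − 43 = -8.5.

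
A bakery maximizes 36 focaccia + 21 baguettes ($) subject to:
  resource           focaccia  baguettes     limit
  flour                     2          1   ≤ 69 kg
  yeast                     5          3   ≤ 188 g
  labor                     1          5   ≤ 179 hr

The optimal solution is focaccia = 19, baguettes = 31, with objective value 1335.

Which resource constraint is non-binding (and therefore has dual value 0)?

labor

flour: 69/69 (binding)
yeast: 188/188 (binding)
labor: 174/179 (slack 5)
By complementary slackness, a constraint with positive slack has shadow price 0 → labor.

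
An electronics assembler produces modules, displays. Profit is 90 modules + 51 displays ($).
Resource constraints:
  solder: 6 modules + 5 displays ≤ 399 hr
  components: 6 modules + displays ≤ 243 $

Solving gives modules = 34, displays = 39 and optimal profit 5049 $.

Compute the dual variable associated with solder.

9

Both solder and components are binding at x*.
From A_Bᵀ y = c: 6·y_solder + 6·y_components = 90; 5·y_solder + 1·y_components = 51.
→ y_solder = 9 and y_components = 6.
Shadow price of solder = 9.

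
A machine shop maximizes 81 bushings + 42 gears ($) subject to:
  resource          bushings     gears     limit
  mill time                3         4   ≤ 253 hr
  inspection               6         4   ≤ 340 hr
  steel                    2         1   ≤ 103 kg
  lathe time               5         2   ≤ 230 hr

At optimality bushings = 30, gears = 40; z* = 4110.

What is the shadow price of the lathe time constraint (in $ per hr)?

At the optimum: mill time uses 250 of 253 (slack = 3); inspection uses 340 of 340 (binding); steel uses 100 of 103 (slack = 3); lathe time uses 230 of 230 (binding).
By complementary slackness, y = 0 for the non-binding constraints.
The binding rows give the dual system: 6·y_inspection + 5·y_lathe time = 81 and 4·y_inspection + 2·y_lathe time = 42.
This yields shadow prices y_inspection = 6, y_lathe time = 9.
Shadow price of lathe time = 9.

9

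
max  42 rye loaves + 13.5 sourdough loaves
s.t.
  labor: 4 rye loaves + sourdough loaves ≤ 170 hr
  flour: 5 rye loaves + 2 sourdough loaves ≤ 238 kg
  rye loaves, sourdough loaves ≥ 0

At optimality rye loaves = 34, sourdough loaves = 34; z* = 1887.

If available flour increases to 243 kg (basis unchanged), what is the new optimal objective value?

Check each constraint at x*: labor 170/170 (tight); flour 238/238 (tight).
From A_Bᵀ y = c: 4·y_labor + 5·y_flour = 42; 1·y_labor + 2·y_flour = 13.5.
→ y_labor = 5.5 and y_flour = 4.
Δz = y_flour·Δb = 4 × (5) = 20, so new z* = 1887 + 20 = 1907.

1907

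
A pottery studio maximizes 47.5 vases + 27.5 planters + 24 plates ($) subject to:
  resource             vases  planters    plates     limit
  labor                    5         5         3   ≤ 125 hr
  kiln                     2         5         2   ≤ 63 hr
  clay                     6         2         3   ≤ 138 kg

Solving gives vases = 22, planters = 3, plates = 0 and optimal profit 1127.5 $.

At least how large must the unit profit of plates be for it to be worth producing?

Binding: labor and clay. Non-binding: kiln (4 unused).
Since kiln is not tight, its dual is 0.
Dual feasibility on the basic columns requires 5·y_labor + 6·y_clay = 47.5, 5·y_labor + 2·y_clay = 27.5.
→ y_labor = 3.5 and y_clay = 5.
plates enters the basis when its profit ≥ yᵀa₃ = 3.5·3 + 5·3 = 25.5.

25.5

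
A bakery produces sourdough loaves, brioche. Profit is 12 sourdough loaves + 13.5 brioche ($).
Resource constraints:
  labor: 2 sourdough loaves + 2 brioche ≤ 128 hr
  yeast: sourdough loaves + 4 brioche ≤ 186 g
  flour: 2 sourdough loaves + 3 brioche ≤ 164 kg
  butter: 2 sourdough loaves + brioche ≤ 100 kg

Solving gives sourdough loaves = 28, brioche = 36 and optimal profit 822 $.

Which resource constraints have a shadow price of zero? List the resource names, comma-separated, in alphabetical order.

labor: 128/128 (binding)
yeast: 172/186 (slack 14)
flour: 164/164 (binding)
butter: 92/100 (slack 8)
By complementary slackness, a constraint with positive slack has shadow price 0 → butter, yeast.

butter, yeast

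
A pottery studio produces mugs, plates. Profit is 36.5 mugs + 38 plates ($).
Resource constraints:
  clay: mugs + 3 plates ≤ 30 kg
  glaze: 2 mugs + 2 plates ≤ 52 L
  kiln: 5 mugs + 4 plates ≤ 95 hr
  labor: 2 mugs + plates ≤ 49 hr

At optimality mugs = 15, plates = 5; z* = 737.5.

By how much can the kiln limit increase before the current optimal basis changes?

Binding constraints: clay, kiln. The basis is B = [[1,3],[5,4]] with det -11.
Per unit increase in kiln, x* moves by d = (0.2727, -0.0909).
The basis stays optimal until labor becomes binding; allowable increase = 30.8 hr.

30.8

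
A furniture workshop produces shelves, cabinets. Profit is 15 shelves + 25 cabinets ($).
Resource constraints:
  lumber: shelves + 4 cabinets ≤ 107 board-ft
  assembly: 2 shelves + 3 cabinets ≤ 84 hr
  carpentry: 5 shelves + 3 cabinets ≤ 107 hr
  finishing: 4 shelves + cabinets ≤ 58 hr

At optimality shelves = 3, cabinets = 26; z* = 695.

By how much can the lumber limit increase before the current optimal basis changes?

5

Binding constraints: lumber, assembly. The basis is B = [[1,4],[2,3]] with det -5.
Per unit increase in lumber, x* moves by d = (-0.6, 0.4).
The basis stays optimal until shelves reaches 0; allowable increase = 5 board-ft.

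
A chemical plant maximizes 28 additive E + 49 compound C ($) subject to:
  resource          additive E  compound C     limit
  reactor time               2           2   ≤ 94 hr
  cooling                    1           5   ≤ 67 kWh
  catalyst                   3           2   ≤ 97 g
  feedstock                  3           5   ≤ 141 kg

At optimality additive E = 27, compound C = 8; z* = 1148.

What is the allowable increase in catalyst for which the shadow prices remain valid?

26

Binding constraints: cooling, catalyst. The basis is B = [[1,5],[3,2]] with det -13.
Per unit increase in catalyst, x* moves by d = (0.3846, -0.0769).
The basis stays optimal until feedstock becomes binding; allowable increase = 26 g.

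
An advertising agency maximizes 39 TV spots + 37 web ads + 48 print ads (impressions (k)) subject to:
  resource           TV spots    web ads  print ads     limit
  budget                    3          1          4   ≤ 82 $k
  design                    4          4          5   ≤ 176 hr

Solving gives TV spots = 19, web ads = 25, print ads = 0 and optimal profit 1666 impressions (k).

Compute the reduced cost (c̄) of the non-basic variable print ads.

-1

Check each constraint at x*: budget 82/82 (tight); design 176/176 (tight).
From A_Bᵀ y = c: 3·y_budget + 4·y_design = 39; 1·y_budget + 4·y_design = 37.
Solving: y_budget = 1, y_design = 9.
Reduced cost of print ads: c₃ − yᵀa₃ = 48 − (1·4 + 9·5) = 48 − 49 = -1.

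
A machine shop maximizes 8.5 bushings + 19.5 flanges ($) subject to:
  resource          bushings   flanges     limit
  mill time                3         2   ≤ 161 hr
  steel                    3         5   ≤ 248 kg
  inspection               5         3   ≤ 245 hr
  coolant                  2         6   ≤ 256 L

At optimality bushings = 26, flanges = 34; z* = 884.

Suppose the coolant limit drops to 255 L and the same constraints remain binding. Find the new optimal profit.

882

Binding: steel and coolant. Non-binding: mill time (15 unused), inspection (13 unused).
Slack constraints have shadow price 0 (complementary slackness).
From A_Bᵀ y = c: 3·y_steel + 2·y_coolant = 8.5; 5·y_steel + 6·y_coolant = 19.5.
Solving: y_steel = 1.5, y_coolant = 2.
Δz = y_coolant·Δb = 2 × (-1) = -2, so new z* = 884 − 2 = 882.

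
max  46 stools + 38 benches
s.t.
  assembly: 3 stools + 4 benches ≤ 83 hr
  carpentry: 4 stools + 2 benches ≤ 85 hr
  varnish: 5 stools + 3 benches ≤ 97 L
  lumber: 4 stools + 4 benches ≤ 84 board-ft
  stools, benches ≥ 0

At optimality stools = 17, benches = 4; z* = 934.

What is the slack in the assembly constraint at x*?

assembly used = 3·17 + 4·4 = 67; slack = 83 − 67 = 16.

16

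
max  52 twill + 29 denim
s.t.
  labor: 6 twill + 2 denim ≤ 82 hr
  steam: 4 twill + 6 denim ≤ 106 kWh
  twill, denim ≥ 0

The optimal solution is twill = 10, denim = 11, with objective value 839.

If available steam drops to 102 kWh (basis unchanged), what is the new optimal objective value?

Check each constraint at x*: labor 82/82 (tight); steam 106/106 (tight).
From A_Bᵀ y = c: 6·y_labor + 4·y_steam = 52; 2·y_labor + 6·y_steam = 29.
→ y_labor = 7 and y_steam = 2.5.
Δz = y_steam·Δb = 2.5 × (-4) = -10, so new z* = 839 − 10 = 829.

829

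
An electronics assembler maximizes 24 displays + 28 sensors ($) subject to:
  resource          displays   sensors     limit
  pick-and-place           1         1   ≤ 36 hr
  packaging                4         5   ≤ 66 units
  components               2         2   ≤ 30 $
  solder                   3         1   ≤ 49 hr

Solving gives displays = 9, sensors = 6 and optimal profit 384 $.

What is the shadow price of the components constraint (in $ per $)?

At the optimum: pick-and-place uses 15 of 36 (slack = 21); packaging uses 66 of 66 (binding); components uses 30 of 30 (binding); solder uses 33 of 49 (slack = 16).
Since pick-and-place, solder are not tight, their duals are 0.
From A_Bᵀ y = c: 4·y_packaging + 2·y_components = 24; 5·y_packaging + 2·y_components = 28.
Solving: y_packaging = 4, y_components = 4.
Shadow price of components = 4.

4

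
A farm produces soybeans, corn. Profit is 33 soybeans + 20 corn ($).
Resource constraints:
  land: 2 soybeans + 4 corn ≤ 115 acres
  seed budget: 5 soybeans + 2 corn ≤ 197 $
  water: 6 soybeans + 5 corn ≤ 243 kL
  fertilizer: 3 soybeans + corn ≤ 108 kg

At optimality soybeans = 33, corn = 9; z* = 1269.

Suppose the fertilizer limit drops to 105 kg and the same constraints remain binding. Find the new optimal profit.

Binding: water and fertilizer. Non-binding: land (13 unused), seed budget (14 unused).
Slack constraints have shadow price 0 (complementary slackness).
From A_Bᵀ y = c: 6·y_water + 3·y_fertilizer = 33; 5·y_water + 1·y_fertilizer = 20.
→ y_water = 3 and y_fertilizer = 5.
Δz = y_fertilizer·Δb = 5 × (-3) = -15, so new z* = 1269 − 15 = 1254.

1254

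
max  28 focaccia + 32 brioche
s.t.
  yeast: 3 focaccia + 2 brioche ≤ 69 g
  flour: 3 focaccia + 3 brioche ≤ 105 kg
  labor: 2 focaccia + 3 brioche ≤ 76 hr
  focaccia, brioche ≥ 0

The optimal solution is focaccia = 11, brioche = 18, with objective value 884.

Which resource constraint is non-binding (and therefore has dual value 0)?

yeast: 69/69 (binding)
flour: 87/105 (slack 18)
labor: 76/76 (binding)
By complementary slackness, a constraint with positive slack has shadow price 0 → flour.

flour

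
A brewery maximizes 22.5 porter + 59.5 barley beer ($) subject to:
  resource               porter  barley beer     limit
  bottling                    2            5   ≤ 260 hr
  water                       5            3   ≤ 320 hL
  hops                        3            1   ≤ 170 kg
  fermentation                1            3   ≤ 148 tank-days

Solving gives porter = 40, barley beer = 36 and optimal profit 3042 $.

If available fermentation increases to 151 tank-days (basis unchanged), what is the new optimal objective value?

3061.5

At the optimum: bottling uses 260 of 260 (binding); water uses 308 of 320 (slack = 12); hops uses 156 of 170 (slack = 14); fermentation uses 148 of 148 (binding).
By complementary slackness, y = 0 for the non-binding constraints.
From A_Bᵀ y = c: 2·y_bottling + 1·y_fermentation = 22.5; 5·y_bottling + 3·y_fermentation = 59.5.
Solving: y_bottling = 8, y_fermentation = 6.5.
Δz = y_fermentation·Δb = 6.5 × (3) = 19.5, so new z* = 3042 + 19.5 = 3061.5.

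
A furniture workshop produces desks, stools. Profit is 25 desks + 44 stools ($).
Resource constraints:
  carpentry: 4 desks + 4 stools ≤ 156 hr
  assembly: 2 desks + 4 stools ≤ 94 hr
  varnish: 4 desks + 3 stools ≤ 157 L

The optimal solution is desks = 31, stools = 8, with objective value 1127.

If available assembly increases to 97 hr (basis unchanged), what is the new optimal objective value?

1155.5

At the optimum: carpentry uses 156 of 156 (binding); assembly uses 94 of 94 (binding); varnish uses 148 of 157 (slack = 9).
Slack constraints have shadow price 0 (complementary slackness).
Dual feasibility on the basic columns requires 4·y_carpentry + 2·y_assembly = 25, 4·y_carpentry + 4·y_assembly = 44.
Solving: y_carpentry = 1.5, y_assembly = 9.5.
Δz = y_assembly·Δb = 9.5 × (3) = 28.5, so new z* = 1127 + 28.5 = 1155.5.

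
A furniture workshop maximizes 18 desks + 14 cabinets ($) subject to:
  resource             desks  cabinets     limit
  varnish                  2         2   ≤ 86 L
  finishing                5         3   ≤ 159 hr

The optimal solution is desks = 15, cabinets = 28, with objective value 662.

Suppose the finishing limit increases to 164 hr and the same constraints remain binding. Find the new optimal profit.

672

At the optimum: varnish uses 86 of 86 (binding); finishing uses 159 of 159 (binding).
The binding rows give the dual system: 2·y_varnish + 5·y_finishing = 18 and 2·y_varnish + 3·y_finishing = 14.
→ y_varnish = 4 and y_finishing = 2.
Δz = y_finishing·Δb = 2 × (5) = 10, so new z* = 662 + 10 = 672.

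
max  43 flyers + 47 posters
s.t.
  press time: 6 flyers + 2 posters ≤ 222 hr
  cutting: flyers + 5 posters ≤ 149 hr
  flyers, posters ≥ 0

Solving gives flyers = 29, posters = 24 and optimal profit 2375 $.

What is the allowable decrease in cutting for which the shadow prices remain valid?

112

Binding constraints: press time, cutting. The basis is B = [[6,2],[1,5]] with det 28.
Per unit decrease in cutting, x* moves by d = (0.0714, -0.2143).
The basis stays optimal until posters reaches 0; allowable decrease = 112 hr.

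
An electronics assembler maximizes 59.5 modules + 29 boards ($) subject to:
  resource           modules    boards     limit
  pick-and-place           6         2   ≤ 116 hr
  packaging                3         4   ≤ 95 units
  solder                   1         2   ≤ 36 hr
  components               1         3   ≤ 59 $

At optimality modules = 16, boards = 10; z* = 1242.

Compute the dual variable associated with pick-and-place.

9

Check each constraint at x*: pick-and-place 116/116 (tight); packaging 88/95 (slack 7); solder 36/36 (tight); components 46/59 (slack 13).
Slack constraints have shadow price 0 (complementary slackness).
From A_Bᵀ y = c: 6·y_pick-and-place + 1·y_solder = 59.5; 2·y_pick-and-place + 2·y_solder = 29.
This yields shadow prices y_pick-and-place = 9, y_solder = 5.5.
Shadow price of pick-and-place = 9.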